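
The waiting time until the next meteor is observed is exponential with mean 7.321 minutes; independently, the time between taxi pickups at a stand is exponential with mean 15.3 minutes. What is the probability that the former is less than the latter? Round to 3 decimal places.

0.676

λ_1 = 1/7.321 = 0.136593, λ_2 = 1/15.3 = 0.0653595.
For independent exponentials, P(the former < the latter) = λ_1/(λ_1+λ_2) = 0.136593/0.201953 ≈ 0.676.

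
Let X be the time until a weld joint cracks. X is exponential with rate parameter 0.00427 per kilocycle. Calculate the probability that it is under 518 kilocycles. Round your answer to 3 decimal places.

P(X ≤ 518) = 1 − e^(−λ·518) = 1 − e^(−2.2119) ≈ 0.891.

0.891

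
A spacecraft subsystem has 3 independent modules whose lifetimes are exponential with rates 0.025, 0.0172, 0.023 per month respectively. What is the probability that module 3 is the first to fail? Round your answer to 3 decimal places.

The time to first failure is exponential with rate Σλ = 0.025 + 0.0172 + 0.023 = 0.0652.
P(module 3 first) = λ_3/Σλ = 0.023/0.0652 ≈ 0.353.

0.353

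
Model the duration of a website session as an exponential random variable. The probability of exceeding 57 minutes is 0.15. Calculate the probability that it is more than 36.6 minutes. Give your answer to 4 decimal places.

0.2958

e^(−λ·57) = 0.15 ⇒ λ = −ln(0.15)/57 = 0.0332828.
P(X > 36.6) = e^(−0.0332828·36.6) = e^(−1.2182) ≈ 0.2958.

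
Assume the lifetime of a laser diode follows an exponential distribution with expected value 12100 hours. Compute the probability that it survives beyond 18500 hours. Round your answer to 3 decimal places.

0.217

The rate is λ = 1/12100 = 0.0000826446 per hour.
P(X > 18500) = e^(−λ·18500) = e^(−1.5289) ≈ 0.217.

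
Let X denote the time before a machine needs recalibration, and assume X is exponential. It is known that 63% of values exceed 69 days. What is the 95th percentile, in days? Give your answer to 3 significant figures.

447

e^(−λ·69) = 0.63 ⇒ λ = −ln(0.63)/69 = 0.00669617.
95th percentile: 1 − e^(−λt) = 0.95, t = −ln(0.05)/λ = 447.38 days.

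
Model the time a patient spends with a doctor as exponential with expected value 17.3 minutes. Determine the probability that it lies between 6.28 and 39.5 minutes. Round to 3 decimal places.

0.594

The rate is λ = 1/17.3 = 0.0578035 per minute.
P(6.28 < X < 39.5) = e^(−λ·6.28) − e^(−λ·39.5) = 0.69558 − 0.10195 ≈ 0.594.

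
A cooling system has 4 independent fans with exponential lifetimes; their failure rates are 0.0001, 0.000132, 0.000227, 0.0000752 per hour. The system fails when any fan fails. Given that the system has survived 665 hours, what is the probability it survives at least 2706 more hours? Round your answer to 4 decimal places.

Time to first failure ~ Exp(Σλ) with Σλ = 0.0005342.
By memorylessness, P(T > 665+2706 | T > 665) = P(T > 2706) = e^(−0.0005342·2706) ≈ 0.2356.

0.2356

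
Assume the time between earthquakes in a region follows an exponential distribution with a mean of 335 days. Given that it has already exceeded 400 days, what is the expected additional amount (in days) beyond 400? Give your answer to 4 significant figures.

The rate is λ = 1/335 = 0.00298507 per day.
By memorylessness, the remaining amount past any threshold is again Exp(λ) with mean 1/λ = 335 days.

335.0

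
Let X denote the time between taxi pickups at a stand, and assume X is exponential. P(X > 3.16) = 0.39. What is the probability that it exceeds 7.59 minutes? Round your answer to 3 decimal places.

e^(−λ·3.16) = 0.39 ⇒ λ = −ln(0.39)/3.16 = 0.297977.
P(X > 7.59) = e^(−0.297977·7.59) = e^(−2.2616) ≈ 0.104.

0.104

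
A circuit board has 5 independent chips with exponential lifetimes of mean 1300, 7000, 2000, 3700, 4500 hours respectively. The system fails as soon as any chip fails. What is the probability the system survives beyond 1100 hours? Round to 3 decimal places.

The first failure time is exponential with rate Σλ_i = 1/1300 + 1/7000 + 1/2000 + 1/3700 + 1/4500 = 0.00190458 per hour.
P(min > 1100) = e^(−0.00190458·1100) = e^(−2.095) ≈ 0.123.

0.123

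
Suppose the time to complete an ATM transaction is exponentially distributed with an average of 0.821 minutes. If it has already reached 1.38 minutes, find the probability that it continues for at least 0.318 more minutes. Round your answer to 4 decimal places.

The rate is λ = 1/0.821 = 1.21803 per minute.
The exponential is memoryless, so the remaining time is again Exp(λ): the condition X > 1.38 is irrelevant.
P(X > 0.318) = e^(−0.38733) ≈ 0.6789.

0.6789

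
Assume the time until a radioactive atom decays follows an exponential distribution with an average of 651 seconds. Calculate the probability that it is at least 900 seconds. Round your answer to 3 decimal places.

0.251

The rate is λ = 1/651 = 0.0015361 per second.
P(X > 900) = e^(−λ·900) = e^(−1.3825) ≈ 0.251.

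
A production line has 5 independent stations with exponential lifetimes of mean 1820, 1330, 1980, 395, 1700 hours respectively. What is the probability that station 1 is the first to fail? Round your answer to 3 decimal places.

0.112

Rates: λ_i = 1/mean_i → 0.000549451, 0.00075188, 0.000505051, 0.00253165, 0.000588235; Σλ = 0.00492626.
P(station 1 first) = λ_1/Σλ = 0.000549451/0.00492626 ≈ 0.112.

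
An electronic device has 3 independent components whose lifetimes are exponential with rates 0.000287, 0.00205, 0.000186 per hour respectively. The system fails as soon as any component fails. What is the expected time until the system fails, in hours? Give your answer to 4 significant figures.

396.4

The time to first failure is exponential with rate Σλ = 0.000287 + 0.00205 + 0.000186 = 0.002523.
E[min] = 1/Σλ = 1/0.002523 = 396.354 hours.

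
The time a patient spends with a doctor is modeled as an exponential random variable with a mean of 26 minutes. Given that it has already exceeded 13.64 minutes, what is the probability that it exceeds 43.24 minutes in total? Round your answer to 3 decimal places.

0.320

The rate is λ = 1/26 = 0.0384615 per minute.
P(X > s+t | X > s) = e^(−λ(s+t))/e^(−λs) = e^(−λt), independent of s = 13.64.
P(X > 29.6) = e^(−1.1385) ≈ 0.320.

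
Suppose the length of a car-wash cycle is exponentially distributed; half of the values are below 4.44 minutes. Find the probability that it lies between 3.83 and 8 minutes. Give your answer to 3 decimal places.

0.263

For an exponential, median = ln(2)/λ, so λ = ln 2 / 4.44 = 0.156114 per minute.
P(3.83 < X < 8) = e^(−λ·3.83) − e^(−λ·8) = 0.54996 − 0.28682 ≈ 0.263.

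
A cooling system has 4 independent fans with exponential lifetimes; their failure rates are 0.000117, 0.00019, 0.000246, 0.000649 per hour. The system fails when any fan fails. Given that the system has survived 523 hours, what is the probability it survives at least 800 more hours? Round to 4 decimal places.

0.3823

Time to first failure ~ Exp(Σλ) with Σλ = 0.001202.
By memorylessness, P(T > 523+800 | T > 523) = P(T > 800) = e^(−0.001202·800) ≈ 0.3823.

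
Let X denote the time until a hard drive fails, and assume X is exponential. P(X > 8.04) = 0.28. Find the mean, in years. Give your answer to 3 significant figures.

6.32

e^(−λ·8.04) = 0.28 ⇒ λ = −ln(0.28)/8.04 = 0.158329.
Mean = 1/λ = 6.31596 years.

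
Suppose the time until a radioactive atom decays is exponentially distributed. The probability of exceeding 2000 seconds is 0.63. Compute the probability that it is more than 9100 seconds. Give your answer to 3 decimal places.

e^(−λ·2000) = 0.63 ⇒ λ = −ln(0.63)/2000 = 0.000231018.
P(X > 9100) = e^(−0.000231018·9100) = e^(−2.1023) ≈ 0.122.

0.122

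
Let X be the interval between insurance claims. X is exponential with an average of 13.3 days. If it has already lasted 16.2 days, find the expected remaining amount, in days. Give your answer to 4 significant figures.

13.30

The rate is λ = 1/13.3 = 0.075188 per day.
By memorylessness, the remaining amount past any threshold is again Exp(λ) with mean 1/λ = 13.3 days.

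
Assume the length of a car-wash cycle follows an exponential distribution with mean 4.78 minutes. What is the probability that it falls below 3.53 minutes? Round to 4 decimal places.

The rate is λ = 1/4.78 = 0.209205 per minute.
P(X ≤ 3.53) = 1 − e^(−λ·3.53) = 1 − e^(−0.73849) ≈ 0.5222.

0.5222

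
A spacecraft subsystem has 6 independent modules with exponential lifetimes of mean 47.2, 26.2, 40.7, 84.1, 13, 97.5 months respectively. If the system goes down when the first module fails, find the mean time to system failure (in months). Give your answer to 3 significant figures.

The first failure time is exponential with rate Σλ_i = 1/47.2 + 1/26.2 + 1/40.7 + 1/84.1 + 1/13 + 1/97.5 = 0.182994 per month.
E[min] = 1/Σλ = 1/0.182994 = 5.46465 months.

5.46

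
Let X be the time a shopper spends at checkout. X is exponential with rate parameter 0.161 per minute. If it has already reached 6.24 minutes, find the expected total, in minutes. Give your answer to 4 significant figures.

12.45

By memorylessness, E[X | X > 6.24] = 6.24 + 1/λ = 6.24 + 6.21118 = 12.4512 minutes.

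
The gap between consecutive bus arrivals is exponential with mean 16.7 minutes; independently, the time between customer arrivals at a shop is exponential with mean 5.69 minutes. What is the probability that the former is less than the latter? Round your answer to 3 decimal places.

0.254

λ_1 = 1/16.7 = 0.0598802, λ_2 = 1/5.69 = 0.175747.
For independent exponentials, P(the former < the latter) = λ_1/(λ_1+λ_2) = 0.0598802/0.235627 ≈ 0.254.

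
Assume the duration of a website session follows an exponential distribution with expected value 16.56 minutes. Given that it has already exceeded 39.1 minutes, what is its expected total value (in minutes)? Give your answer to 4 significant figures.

The rate is λ = 1/16.56 = 0.0603865 per minute.
By memorylessness, E[X | X > 39.1] = 39.1 + 1/λ = 39.1 + 16.56 = 55.66 minutes.

55.66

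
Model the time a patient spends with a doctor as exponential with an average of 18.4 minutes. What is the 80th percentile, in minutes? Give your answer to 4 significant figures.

29.61

The rate is λ = 1/18.4 = 0.0543478 per minute.
Set 1 − e^(−λt) = 0.8, so t = −ln(0.2)/λ = 1.6094/0.0543478 ≈ 29.6137 minutes.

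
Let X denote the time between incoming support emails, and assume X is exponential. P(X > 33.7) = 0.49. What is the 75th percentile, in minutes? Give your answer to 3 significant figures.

65.5

e^(−λ·33.7) = 0.49 ⇒ λ = −ln(0.49)/33.7 = 0.0211677.
75th percentile: 1 − e^(−λt) = 0.75, t = −ln(0.25)/λ = 65.4912 minutes.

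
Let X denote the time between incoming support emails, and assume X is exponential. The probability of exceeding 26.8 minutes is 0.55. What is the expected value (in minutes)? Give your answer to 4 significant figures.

44.83

e^(−λ·26.8) = 0.55 ⇒ λ = −ln(0.55)/26.8 = 0.0223074.
Mean = 1/λ = 44.8283 minutes.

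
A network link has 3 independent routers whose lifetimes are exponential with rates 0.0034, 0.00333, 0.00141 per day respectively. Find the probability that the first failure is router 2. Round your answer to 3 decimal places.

The time to first failure is exponential with rate Σλ = 0.0034 + 0.00333 + 0.00141 = 0.00814.
P(router 2 first) = λ_2/Σλ = 0.00333/0.00814 ≈ 0.409.

0.409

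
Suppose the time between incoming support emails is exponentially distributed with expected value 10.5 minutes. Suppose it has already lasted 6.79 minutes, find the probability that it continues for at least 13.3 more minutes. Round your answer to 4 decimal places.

The rate is λ = 1/10.5 = 0.0952381 per minute.
P(X > s+t | X > s) = e^(−λ(s+t))/e^(−λs) = e^(−λt), independent of s = 6.79.
P(X > 13.3) = e^(−1.2667) ≈ 0.2818.

0.2818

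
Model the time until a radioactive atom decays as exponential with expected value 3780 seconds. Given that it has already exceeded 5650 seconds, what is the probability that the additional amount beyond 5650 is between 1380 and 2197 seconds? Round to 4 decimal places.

0.1349

The rate is λ = 1/3780 = 0.00026455 per second.
Memoryless: the residual past 5650 is again Exp(λ).
P(1380 < residual < 2197) = e^(−λ·1380) − e^(−λ·2197) = 0.69414 − 0.55922 ≈ 0.1349.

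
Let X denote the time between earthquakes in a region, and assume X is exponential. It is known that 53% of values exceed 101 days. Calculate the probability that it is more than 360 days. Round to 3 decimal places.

e^(−λ·101) = 0.53 ⇒ λ = −ln(0.53)/101 = 0.00628592.
P(X > 360) = e^(−0.00628592·360) = e^(−2.2629) ≈ 0.104.

0.104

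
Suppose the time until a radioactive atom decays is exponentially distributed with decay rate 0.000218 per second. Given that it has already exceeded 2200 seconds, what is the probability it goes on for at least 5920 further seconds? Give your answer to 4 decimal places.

P(X > s+t | X > s) = e^(−λ(s+t))/e^(−λs) = e^(−λt), independent of s = 2200.
P(X > 5920) = e^(−1.2906) ≈ 0.2751.

0.2751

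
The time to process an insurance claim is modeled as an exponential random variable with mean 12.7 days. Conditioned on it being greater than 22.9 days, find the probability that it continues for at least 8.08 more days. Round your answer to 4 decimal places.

0.5293

The rate is λ = 1/12.7 = 0.0787402 per day.
By the memoryless property, P(X > 22.9+8.08 | X > 22.9) = P(X > 8.08).
P(X > 8.08) = e^(−0.63622) ≈ 0.5293.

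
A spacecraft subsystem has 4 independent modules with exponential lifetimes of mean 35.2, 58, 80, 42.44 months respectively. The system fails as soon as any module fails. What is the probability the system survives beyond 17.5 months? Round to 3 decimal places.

The first failure time is exponential with rate Σλ_i = 1/35.2 + 1/58 + 1/80 + 1/42.44 = 0.0817131 per month.
P(min > 17.5) = e^(−0.0817131·17.5) = e^(−1.43) ≈ 0.239.

0.239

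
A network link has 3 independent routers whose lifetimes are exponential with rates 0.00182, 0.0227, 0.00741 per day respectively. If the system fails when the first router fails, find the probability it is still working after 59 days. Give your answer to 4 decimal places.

0.1520

The time to first failure is exponential with rate Σλ = 0.00182 + 0.0227 + 0.00741 = 0.03193.
P(min > 59) = e^(−0.03193·59) = e^(−1.8839) ≈ 0.1520.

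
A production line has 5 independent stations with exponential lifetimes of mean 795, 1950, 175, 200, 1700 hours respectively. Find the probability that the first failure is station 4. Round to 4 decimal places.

0.3825

Rates: λ_i = 1/mean_i → 0.00125786, 0.000512821, 0.00571429, 0.005, 0.000588235; Σλ = 0.0130732.
P(station 4 first) = λ_4/Σλ = 0.005/0.0130732 ≈ 0.3825.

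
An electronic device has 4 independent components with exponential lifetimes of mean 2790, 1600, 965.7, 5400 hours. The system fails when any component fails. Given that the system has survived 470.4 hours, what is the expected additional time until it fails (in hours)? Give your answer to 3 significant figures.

First-failure rate Σλ = 1/2790 + 1/1600 + 1/965.7 + 1/5400 = 0.00220413.
By memorylessness the expected residual is 1/Σλ = 453.694 hours, regardless of the 470.4 already elapsed.

454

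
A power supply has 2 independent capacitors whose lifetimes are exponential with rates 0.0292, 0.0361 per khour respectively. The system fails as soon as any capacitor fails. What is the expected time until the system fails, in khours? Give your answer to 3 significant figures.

15.3

The time to first failure is exponential with rate Σλ = 0.0292 + 0.0361 = 0.0653.
E[min] = 1/Σλ = 1/0.0653 = 15.3139 khours.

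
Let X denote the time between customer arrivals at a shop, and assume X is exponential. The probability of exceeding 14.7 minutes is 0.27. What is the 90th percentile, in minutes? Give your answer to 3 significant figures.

25.9

e^(−λ·14.7) = 0.27 ⇒ λ = −ln(0.27)/14.7 = 0.0890703.
90th percentile: 1 − e^(−λt) = 0.9, t = −ln(0.1)/λ = 25.8513 minutes.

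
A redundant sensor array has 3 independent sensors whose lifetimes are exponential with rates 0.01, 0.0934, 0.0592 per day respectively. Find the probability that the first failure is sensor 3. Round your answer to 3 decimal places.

0.364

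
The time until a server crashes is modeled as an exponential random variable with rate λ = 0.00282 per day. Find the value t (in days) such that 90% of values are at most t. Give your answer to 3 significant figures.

Set 1 − e^(−λt) = 0.9, so t = −ln(0.1)/λ = 2.3026/0.00282 ≈ 816.52 days.

817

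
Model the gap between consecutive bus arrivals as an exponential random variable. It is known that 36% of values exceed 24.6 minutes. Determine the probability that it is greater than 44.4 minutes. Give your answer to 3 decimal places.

e^(−λ·24.6) = 0.36 ⇒ λ = −ln(0.36)/24.6 = 0.0415305.
P(X > 44.4) = e^(−0.0415305·44.4) = e^(−1.844) ≈ 0.158.

0.158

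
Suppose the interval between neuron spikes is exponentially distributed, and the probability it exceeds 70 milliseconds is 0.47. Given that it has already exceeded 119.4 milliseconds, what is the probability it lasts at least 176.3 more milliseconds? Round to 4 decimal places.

0.1493

From e^(−λ·70) = 0.47, λ = −ln(0.47)/70 = 0.010786.
Memoryless: P(X > 119.4+176.3 | X > 119.4) = P(X > 176.3) = e^(−0.010786·176.3) ≈ 0.1493.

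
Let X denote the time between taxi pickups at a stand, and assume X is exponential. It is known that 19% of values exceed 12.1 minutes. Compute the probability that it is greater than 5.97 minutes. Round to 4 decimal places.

e^(−λ·12.1) = 0.19 ⇒ λ = −ln(0.19)/12.1 = 0.137251.
P(X > 5.97) = e^(−0.137251·5.97) = e^(−0.81939) ≈ 0.4407.

0.4407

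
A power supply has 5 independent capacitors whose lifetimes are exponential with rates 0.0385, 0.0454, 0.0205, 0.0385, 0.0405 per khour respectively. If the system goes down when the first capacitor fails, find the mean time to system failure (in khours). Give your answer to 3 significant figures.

5.45

The time to first failure is exponential with rate Σλ = 0.0385 + 0.0454 + 0.0205 + 0.0385 + 0.0405 = 0.1834.
E[min] = 1/Σλ = 1/0.1834 = 5.45256 khours.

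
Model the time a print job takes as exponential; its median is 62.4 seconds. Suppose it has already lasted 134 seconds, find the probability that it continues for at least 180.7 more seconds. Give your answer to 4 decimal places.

0.1344

For an exponential, median = ln(2)/λ, so λ = ln 2 / 62.4 = 0.0111081 per second.
P(X > s+t | X > s) = e^(−λ(s+t))/e^(−λs) = e^(−λt), independent of s = 134.
P(X > 180.7) = e^(−2.0072) ≈ 0.1344.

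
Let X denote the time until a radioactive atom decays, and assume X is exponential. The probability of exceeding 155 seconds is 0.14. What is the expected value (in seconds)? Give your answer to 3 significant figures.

e^(−λ·155) = 0.14 ⇒ λ = −ln(0.14)/155 = 0.0126846.
Mean = 1/λ = 78.8358 seconds.

78.8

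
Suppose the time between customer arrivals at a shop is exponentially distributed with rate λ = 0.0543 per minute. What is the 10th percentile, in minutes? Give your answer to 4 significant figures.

Set 1 − e^(−λt) = 0.1, so t = −ln(0.9)/λ = 0.10536/0.0543 ≈ 1.94034 minutes.

1.940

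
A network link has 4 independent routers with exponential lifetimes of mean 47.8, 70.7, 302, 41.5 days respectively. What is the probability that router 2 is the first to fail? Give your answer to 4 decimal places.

0.2264

Rates: λ_i = 1/mean_i → 0.0209205, 0.0141443, 0.00331126, 0.0240964; Σλ = 0.0624724.
P(router 2 first) = λ_2/Σλ = 0.0141443/0.0624724 ≈ 0.2264.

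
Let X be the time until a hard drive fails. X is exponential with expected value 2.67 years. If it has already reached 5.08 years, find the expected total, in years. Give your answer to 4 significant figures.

7.750

The rate is λ = 1/2.67 = 0.374532 per year.
By memorylessness, E[X | X > 5.08] = 5.08 + 1/λ = 5.08 + 2.67 = 7.75 years.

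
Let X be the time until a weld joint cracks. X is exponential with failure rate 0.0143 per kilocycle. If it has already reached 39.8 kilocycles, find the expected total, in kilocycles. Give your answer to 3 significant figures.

By memorylessness, E[X | X > 39.8] = 39.8 + 1/λ = 39.8 + 69.9301 = 109.73 kilocycles.

110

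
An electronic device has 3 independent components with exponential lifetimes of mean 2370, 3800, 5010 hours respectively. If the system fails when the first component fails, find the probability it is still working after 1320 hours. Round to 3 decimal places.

The first failure time is exponential with rate Σλ_i = 1/2370 + 1/3800 + 1/5010 = 0.0008847 per hour.
P(min > 1320) = e^(−0.0008847·1320) = e^(−1.1678) ≈ 0.311.

0.311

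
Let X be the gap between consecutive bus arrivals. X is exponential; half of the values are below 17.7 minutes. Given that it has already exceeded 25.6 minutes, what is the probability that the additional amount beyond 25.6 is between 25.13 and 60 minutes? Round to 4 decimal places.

For an exponential, median = ln(2)/λ, so λ = ln 2 / 17.7 = 0.0391609 per minute.
Memoryless: the residual past 25.6 is again Exp(λ).
P(25.13 < residual < 60) = e^(−λ·25.13) − e^(−λ·60) = 0.37377 − 0.09540 ≈ 0.2784.

0.2784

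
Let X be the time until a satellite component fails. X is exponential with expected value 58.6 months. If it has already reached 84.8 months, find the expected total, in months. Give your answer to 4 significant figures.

The rate is λ = 1/58.6 = 0.0170648 per month.
By memorylessness, E[X | X > 84.8] = 84.8 + 1/λ = 84.8 + 58.6 = 143.4 months.

143.4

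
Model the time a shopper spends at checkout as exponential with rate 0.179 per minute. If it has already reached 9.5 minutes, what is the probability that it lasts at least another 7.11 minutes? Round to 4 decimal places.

P(X > s+t | X > s) = e^(−λ(s+t))/e^(−λs) = e^(−λt), independent of s = 9.5.
P(X > 7.11) = e^(−1.2727) ≈ 0.2801.

0.2801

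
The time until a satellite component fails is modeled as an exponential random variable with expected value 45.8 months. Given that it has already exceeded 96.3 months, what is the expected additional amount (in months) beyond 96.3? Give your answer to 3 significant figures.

45.8

The rate is λ = 1/45.8 = 0.0218341 per month.
By memorylessness, the remaining amount past any threshold is again Exp(λ) with mean 1/λ = 45.8 months.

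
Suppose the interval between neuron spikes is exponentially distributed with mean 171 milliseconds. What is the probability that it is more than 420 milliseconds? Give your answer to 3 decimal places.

0.086

The rate is λ = 1/171 = 0.00584795 per millisecond.
P(X > 420) = e^(−λ·420) = e^(−2.4561) ≈ 0.086.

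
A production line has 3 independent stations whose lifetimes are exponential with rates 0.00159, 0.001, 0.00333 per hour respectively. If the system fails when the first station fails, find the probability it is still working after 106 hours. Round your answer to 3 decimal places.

The time to first failure is exponential with rate Σλ = 0.00159 + 0.001 + 0.00333 = 0.00592.
P(min > 106) = e^(−0.00592·106) = e^(−0.62752) ≈ 0.534.

0.534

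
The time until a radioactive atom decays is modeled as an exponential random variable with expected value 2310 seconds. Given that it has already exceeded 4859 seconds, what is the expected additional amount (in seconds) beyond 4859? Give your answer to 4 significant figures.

2310

The rate is λ = 1/2310 = 0.0004329 per second.
By memorylessness, the remaining amount past any threshold is again Exp(λ) with mean 1/λ = 2310 seconds.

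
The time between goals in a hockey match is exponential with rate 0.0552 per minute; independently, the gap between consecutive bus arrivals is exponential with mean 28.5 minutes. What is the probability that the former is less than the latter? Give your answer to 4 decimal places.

0.6114

λ_1 = 0.0552, λ_2 = 1/28.5 = 0.0350877.
For independent exponentials, P(the former < the latter) = λ_1/(λ_1+λ_2) = 0.0552/0.0902877 ≈ 0.6114.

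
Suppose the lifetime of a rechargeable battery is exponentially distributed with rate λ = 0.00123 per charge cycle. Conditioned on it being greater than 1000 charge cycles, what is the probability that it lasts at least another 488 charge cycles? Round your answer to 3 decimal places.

0.549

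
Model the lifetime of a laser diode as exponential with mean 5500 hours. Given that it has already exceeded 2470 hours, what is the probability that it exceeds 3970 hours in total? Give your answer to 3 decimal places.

0.761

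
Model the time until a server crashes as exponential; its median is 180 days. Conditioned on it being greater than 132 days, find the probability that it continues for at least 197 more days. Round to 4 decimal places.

For an exponential, median = ln(2)/λ, so λ = ln 2 / 180 = 0.00385082 per day.
P(X > s+t | X > s) = e^(−λ(s+t))/e^(−λs) = e^(−λt), independent of s = 132.
P(X > 197) = e^(−0.75861) ≈ 0.4683.

0.4683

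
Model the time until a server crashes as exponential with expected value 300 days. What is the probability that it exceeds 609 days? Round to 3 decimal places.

The rate is λ = 1/300 = 0.00333333 per day.
P(X > 609) = e^(−λ·609) = e^(−2.03) ≈ 0.131.

0.131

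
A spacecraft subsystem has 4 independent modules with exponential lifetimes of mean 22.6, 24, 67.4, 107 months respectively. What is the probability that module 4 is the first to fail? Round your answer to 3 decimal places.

Rates: λ_i = 1/mean_i → 0.0442478, 0.0416667, 0.0148368, 0.00934579; Σλ = 0.110097.
P(module 4 first) = λ_4/Σλ = 0.00934579/0.110097 ≈ 0.085.

0.085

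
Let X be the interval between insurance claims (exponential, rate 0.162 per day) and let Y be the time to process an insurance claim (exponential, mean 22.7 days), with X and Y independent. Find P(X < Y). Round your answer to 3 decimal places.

λ_1 = 0.162, λ_2 = 1/22.7 = 0.0440529.
For independent exponentials, P(X < Y) = λ_1/(λ_1+λ_2) = 0.162/0.206053 ≈ 0.786.

0.786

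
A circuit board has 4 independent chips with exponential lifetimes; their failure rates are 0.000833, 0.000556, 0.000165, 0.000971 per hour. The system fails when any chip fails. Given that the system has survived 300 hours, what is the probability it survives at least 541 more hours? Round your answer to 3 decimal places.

0.255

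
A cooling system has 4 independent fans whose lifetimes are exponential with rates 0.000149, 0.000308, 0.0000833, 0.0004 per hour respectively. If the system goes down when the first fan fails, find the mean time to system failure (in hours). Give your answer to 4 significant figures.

The time to first failure is exponential with rate Σλ = 0.000149 + 0.000308 + 0.0000833 + 0.0004 = 0.0009403.
E[min] = 1/Σλ = 1/0.0009403 = 1063.49 hours.

1063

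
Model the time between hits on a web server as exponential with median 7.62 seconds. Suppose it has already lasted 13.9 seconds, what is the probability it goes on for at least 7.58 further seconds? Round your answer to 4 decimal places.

0.5018

For an exponential, median = ln(2)/λ, so λ = ln 2 / 7.62 = 0.0909642 per second.
The exponential is memoryless, so the remaining time is again Exp(λ): the condition X > 13.9 is irrelevant.
P(X > 7.58) = e^(−0.68951) ≈ 0.5018.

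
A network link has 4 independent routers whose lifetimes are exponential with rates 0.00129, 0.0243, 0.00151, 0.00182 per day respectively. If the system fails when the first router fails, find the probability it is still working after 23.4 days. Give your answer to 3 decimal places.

0.508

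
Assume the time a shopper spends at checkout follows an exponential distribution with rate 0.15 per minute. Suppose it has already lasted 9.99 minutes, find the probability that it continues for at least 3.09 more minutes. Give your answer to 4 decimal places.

By the memoryless property, P(X > 9.99+3.09 | X > 9.99) = P(X > 3.09).
P(X > 3.09) = e^(−0.4635) ≈ 0.6291.

0.6291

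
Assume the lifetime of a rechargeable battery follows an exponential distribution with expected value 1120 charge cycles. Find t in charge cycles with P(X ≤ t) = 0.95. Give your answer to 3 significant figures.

The rate is λ = 1/1120 = 0.000892857 per charge cycle.
Set 1 − e^(−λt) = 0.95, so t = −ln(0.05)/λ = 2.9957/0.000892857 ≈ 3355.22 charge cycles.

3360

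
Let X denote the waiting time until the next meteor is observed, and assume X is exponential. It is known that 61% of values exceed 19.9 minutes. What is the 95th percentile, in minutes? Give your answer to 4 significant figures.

120.6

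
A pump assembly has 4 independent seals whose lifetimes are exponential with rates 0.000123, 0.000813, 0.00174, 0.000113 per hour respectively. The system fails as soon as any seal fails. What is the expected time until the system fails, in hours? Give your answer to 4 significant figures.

The time to first failure is exponential with rate Σλ = 0.000123 + 0.000813 + 0.00174 + 0.000113 = 0.002789.
E[min] = 1/Σλ = 1/0.002789 = 358.551 hours.

358.6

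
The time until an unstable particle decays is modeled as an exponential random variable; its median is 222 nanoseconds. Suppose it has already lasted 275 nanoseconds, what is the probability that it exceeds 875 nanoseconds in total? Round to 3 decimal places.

For an exponential, median = ln(2)/λ, so λ = ln 2 / 222 = 0.00312228 per nanosecond.
By the memoryless property, P(X > 275+600 | X > 275) = P(X > 600).
P(X > 600) = e^(−1.8734) ≈ 0.154.

0.154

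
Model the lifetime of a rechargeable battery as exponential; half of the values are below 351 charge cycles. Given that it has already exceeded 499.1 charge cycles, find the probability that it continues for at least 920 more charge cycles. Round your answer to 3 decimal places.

For an exponential, median = ln(2)/λ, so λ = ln 2 / 351 = 0.00197478 per charge cycle.
The exponential is memoryless, so the remaining time is again Exp(λ): the condition X > 499.1 is irrelevant.
P(X > 920) = e^(−1.8168) ≈ 0.163.

0.163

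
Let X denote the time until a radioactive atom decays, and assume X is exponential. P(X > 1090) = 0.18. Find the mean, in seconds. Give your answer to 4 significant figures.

e^(−λ·1090) = 0.18 ⇒ λ = −ln(0.18)/1090 = 0.00157321.
Mean = 1/λ = 635.643 seconds.

635.6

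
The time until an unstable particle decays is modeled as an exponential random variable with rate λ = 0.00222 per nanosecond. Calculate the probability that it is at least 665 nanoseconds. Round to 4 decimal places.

P(X > 665) = e^(−λ·665) = e^(−1.4763) ≈ 0.2285.

0.2285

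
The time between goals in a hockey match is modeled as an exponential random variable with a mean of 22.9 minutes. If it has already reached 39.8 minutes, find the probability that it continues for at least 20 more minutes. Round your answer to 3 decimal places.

The rate is λ = 1/22.9 = 0.0436681 per minute.
By the memoryless property, P(X > 39.8+20 | X > 39.8) = P(X > 20).
P(X > 20) = e^(−0.87336) ≈ 0.418.

0.418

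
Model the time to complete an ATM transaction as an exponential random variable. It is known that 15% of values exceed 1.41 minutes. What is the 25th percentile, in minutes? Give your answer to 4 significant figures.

0.2138

e^(−λ·1.41) = 0.15 ⇒ λ = −ln(0.15)/1.41 = 1.34548.
25th percentile: 1 − e^(−λt) = 0.25, t = −ln(0.75)/λ = 0.213814 minutes.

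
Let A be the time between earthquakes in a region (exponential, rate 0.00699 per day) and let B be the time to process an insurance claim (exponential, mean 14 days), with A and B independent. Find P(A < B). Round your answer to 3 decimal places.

λ_1 = 0.00699, λ_2 = 1/14 = 0.0714286.
For independent exponentials, P(A < B) = λ_1/(λ_1+λ_2) = 0.00699/0.0784186 ≈ 0.089.

0.089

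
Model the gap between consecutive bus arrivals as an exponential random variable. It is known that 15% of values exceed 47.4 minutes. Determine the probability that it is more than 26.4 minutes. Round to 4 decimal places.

0.3476

e^(−λ·47.4) = 0.15 ⇒ λ = −ln(0.15)/47.4 = 0.0400236.
P(X > 26.4) = e^(−0.0400236·26.4) = e^(−1.0566) ≈ 0.3476.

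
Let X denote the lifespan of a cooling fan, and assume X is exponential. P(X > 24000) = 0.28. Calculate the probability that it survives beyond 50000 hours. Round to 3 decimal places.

0.071

e^(−λ·24000) = 0.28 ⇒ λ = −ln(0.28)/24000 = 0.0000530402.
P(X > 50000) = e^(−0.0000530402·50000) = e^(−2.652) ≈ 0.071.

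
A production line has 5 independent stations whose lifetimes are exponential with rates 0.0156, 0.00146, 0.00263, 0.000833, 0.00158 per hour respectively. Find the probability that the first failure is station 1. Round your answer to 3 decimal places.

0.706

The time to first failure is exponential with rate Σλ = 0.0156 + 0.00146 + 0.00263 + 0.000833 + 0.00158 = 0.022103.
P(station 1 first) = λ_1/Σλ = 0.0156/0.022103 ≈ 0.706.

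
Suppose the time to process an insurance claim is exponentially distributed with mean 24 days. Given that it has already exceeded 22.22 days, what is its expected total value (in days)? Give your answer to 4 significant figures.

46.22

The rate is λ = 1/24 = 0.0416667 per day.
By memorylessness, E[X | X > 22.22] = 22.22 + 1/λ = 22.22 + 24 = 46.22 days.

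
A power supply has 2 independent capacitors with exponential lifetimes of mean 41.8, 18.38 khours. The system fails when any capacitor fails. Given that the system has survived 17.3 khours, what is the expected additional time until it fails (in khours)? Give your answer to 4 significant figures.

12.77

First-failure rate Σλ = 1/41.8 + 1/18.38 = 0.0783304.
By memorylessness the expected residual is 1/Σλ = 12.7664 khours, regardless of the 17.3 already elapsed.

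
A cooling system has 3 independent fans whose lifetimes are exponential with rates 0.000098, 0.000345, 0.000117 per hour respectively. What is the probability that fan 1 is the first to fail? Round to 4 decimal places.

0.1750

The time to first failure is exponential with rate Σλ = 0.000098 + 0.000345 + 0.000117 = 0.00056.
P(fan 1 first) = λ_1/Σλ = 0.000098/0.00056 ≈ 0.1750.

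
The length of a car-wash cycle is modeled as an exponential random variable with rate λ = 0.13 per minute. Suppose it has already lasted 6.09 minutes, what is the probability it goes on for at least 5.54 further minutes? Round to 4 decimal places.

0.4867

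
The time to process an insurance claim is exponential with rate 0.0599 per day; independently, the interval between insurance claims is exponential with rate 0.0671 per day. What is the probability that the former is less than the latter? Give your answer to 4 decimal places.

0.4717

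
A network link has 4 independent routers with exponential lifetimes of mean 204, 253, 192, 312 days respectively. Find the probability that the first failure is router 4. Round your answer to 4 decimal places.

Rates: λ_i = 1/mean_i → 0.00490196, 0.00395257, 0.00520833, 0.00320513; Σλ = 0.017268.
P(router 4 first) = λ_4/Σλ = 0.00320513/0.017268 ≈ 0.1856.

0.1856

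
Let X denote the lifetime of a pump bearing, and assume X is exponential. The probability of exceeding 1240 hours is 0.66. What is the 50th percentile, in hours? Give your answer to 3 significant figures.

e^(−λ·1240) = 0.66 ⇒ λ = −ln(0.66)/1240 = 0.000335093.
50th percentile: 1 − e^(−λt) = 0.5, t = −ln(0.5)/λ = 2068.52 hours.

2070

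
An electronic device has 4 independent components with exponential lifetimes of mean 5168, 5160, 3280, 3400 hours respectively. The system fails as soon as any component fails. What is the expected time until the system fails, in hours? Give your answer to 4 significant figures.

The first failure time is exponential with rate Σλ_i = 1/5168 + 1/5160 + 1/3280 + 1/3400 = 0.000986293 per hour.
E[min] = 1/Σλ = 1/0.000986293 = 1013.9 hours.

1014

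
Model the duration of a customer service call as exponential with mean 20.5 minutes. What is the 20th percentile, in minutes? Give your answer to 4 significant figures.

4.574

The rate is λ = 1/20.5 = 0.0487805 per minute.
Set 1 − e^(−λt) = 0.2, so t = −ln(0.8)/λ = 0.22314/0.0487805 ≈ 4.57444 minutes.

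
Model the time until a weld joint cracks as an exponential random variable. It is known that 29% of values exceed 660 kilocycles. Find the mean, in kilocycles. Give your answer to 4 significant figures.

e^(−λ·660) = 0.29 ⇒ λ = −ln(0.29)/660 = 0.00187557.
Mean = 1/λ = 533.172 kilocycles.

533.2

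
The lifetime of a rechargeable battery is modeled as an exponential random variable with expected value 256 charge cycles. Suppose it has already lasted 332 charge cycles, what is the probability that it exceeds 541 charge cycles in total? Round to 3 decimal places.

0.442

The rate is λ = 1/256 = 0.00390625 per charge cycle.
By the memoryless property, P(X > 332+209 | X > 332) = P(X > 209).
P(X > 209) = e^(−0.81641) ≈ 0.442.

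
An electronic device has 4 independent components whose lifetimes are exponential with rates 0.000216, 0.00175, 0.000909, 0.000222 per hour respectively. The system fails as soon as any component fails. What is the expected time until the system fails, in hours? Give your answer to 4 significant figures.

322.9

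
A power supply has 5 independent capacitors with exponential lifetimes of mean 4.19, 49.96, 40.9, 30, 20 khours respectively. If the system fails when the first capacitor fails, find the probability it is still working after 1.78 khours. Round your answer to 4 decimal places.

0.5208

The first failure time is exponential with rate Σλ_i = 1/4.19 + 1/49.96 + 1/40.9 + 1/30 + 1/20 = 0.366463 per khour.
P(min > 1.78) = e^(−0.366463·1.78) = e^(−0.6523) ≈ 0.5208.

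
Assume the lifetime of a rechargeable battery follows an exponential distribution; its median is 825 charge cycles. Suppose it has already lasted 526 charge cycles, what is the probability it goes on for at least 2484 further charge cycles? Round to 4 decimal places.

For an exponential, median = ln(2)/λ, so λ = ln 2 / 825 = 0.000840178 per charge cycle.
By the memoryless property, P(X > 526+2484 | X > 526) = P(X > 2484).
P(X > 2484) = e^(−2.087) ≈ 0.1241.

0.1241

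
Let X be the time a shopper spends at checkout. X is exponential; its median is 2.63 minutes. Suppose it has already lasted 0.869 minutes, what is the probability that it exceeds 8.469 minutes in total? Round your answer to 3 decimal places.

0.135

For an exponential, median = ln(2)/λ, so λ = ln 2 / 2.63 = 0.263554 per minute.
By the memoryless property, P(X > 0.869+7.6 | X > 0.869) = P(X > 7.6).
P(X > 7.6) = e^(−2.003) ≈ 0.135.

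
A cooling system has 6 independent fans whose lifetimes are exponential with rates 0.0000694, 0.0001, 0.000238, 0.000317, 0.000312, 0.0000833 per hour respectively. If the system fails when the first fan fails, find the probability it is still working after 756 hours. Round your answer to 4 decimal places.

The time to first failure is exponential with rate Σλ = 0.0000694 + 0.0001 + 0.000238 + 0.000317 + 0.000312 + 0.0000833 = 0.0011197.
P(min > 756) = e^(−0.0011197·756) = e^(−0.84649) ≈ 0.4289.

0.4289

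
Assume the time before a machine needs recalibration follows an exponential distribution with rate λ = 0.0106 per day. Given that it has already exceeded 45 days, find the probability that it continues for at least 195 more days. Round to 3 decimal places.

By the memoryless property, P(X > 45+195 | X > 45) = P(X > 195).
P(X > 195) = e^(−2.067) ≈ 0.127.

0.127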